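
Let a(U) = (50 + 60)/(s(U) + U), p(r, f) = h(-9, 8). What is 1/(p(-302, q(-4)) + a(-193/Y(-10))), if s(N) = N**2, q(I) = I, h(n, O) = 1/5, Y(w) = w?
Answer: 195895/94179 ≈ 2.0800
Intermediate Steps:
h(n, O) = 1/5
p(r, f) = 1/5
a(U) = 110/(U + U**2) (a(U) = (50 + 60)/(U**2 + U) = 110/(U + U**2))
1/(p(-302, q(-4)) + a(-193/Y(-10))) = 1/(1/5 + 110/(((-193/(-10)))*(1 - 193/(-10)))) = 1/(1/5 + 110/(((-193*(-1/10)))*(1 - 193*(-1/10)))) = 1/(1/5 + 110/((193/10)*(1 + 193/10))) = 1/(1/5 + 110*(10/193)/(203/10)) = 1/(1/5 + 110*(10/193)*(10/203)) = 1/(1/5 + 11000/39179) = 1/(94179/195895) = 195895/94179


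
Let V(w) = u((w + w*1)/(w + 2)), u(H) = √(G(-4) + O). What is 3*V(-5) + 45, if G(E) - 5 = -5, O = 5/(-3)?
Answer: 45 + I*√15 ≈ 45.0 + 3.873*I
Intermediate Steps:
O = -5/3 (O = 5*(-⅓) = -5/3 ≈ -1.6667)
G(E) = 0 (G(E) = 5 - 5 = 0)
u(H) = I*√15/3 (u(H) = √(0 - 5/3) = √(-5/3) = I*√15/3)
V(w) = I*√15/3
3*V(-5) + 45 = 3*(I*√15/3) + 45 = I*√15 + 45 = 45 + I*√15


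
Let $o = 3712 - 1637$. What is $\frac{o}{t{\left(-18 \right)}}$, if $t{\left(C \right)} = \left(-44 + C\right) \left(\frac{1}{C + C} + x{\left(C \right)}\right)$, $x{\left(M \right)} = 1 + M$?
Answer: $\frac{37350}{19003} \approx 1.9655$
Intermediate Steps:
$o = 2075$ ($o = 3712 - 1637 = 2075$)
$t{\left(C \right)} = \left(-44 + C\right) \left(1 + C + \frac{1}{2 C}\right)$ ($t{\left(C \right)} = \left(-44 + C\right) \left(\frac{1}{C + C} + \left(1 + C\right)\right) = \left(-44 + C\right) \left(\frac{1}{2 C} + \left(1 + C\right)\right) = \left(-44 + C\right) \left(1 + C + \frac{1}{2 C}\right)$)
$\frac{o}{t{\left(-18 \right)}} = \frac{2075}{- \frac{87}{2} + \left(-18\right)^{2} - -774 - \frac{22}{-18}} = \frac{2075}{- \frac{87}{2} + 324 + 774 - - \frac{11}{9}} = \frac{2075}{- \frac{87}{2} + 324 + 774 + \frac{11}{9}} = \frac{2075}{\frac{19003}{18}} = 2075 \cdot \frac{18}{19003} = \frac{37350}{19003}$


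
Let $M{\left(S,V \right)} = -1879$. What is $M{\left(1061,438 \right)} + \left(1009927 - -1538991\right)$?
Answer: $2547039$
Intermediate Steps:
$M{\left(1061,438 \right)} + \left(1009927 - -1538991\right) = -1879 + \left(1009927 - -1538991\right) = -1879 + \left(1009927 + 1538991\right) = -1879 + 2548918 = 2547039$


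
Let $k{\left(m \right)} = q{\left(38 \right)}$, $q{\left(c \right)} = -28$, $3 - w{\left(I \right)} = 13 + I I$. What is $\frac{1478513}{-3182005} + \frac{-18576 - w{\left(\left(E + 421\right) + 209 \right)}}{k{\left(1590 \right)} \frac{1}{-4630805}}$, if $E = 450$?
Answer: $\frac{8456807411822536743}{44548070} \approx 1.8984 \cdot 10^{11}$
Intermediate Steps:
$w{\left(I \right)} = -10 - I^{2}$ ($w{\left(I \right)} = 3 - \left(13 + I I\right) = 3 - \left(13 + I^{2}\right) = -10 - I^{2}$)
$k{\left(m \right)} = -28$
$\frac{1478513}{-3182005} + \frac{-18576 - w{\left(\left(E + 421\right) + 209 \right)}}{k{\left(1590 \right)} \frac{1}{-4630805}} = \frac{1478513}{-3182005} + \frac{-18576 - \left(-10 - \left(\left(450 + 421\right) + 209\right)^{2}\right)}{\left(-28\right) \frac{1}{-4630805}} = 1478513 \left(- \frac{1}{3182005}\right) + \frac{-18576 - \left(-10 - \left(871 + 209\right)^{2}\right)}{\left(-28\right) \left(- \frac{1}{4630805}\right)} = - \frac{1478513}{3182005} + \frac{-18576 - \left(-10 - 1080^{2}\right)}{\frac{28}{4630805}} = - \frac{1478513}{3182005} + \left(-18576 - \left(-10 - 1166400\right)\right) \frac{4630805}{28} = - \frac{1478513}{3182005} + \left(-18576 - -1166410\right) \frac{4630805}{28} = - \frac{1478513}{3182005} + \left(-18576 + 1166410\right) \frac{4630805}{28} = - \frac{1478513}{3182005} + 1147834 \cdot \frac{4630805}{28} = - \frac{1478513}{3182005} + \frac{2657697713185}{14} = \frac{8456807411822536743}{44548070}$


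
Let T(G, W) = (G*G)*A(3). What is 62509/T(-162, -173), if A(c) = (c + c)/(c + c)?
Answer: 62509/26244 ≈ 2.3818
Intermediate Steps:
A(c) = 1 (A(c) = (2*c)/((2*c)) = (2*c)*(1/(2*c)) = 1)
T(G, W) = G² (T(G, W) = (G*G)*1 = G²*1 = G²)
62509/T(-162, -173) = 62509/((-162)²) = 62509/26244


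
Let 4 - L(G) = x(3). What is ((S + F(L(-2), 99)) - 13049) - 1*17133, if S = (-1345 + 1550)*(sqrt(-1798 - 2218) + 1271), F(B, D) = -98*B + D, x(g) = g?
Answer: 230374 + 820*I*sqrt(251) ≈ 2.3037e+5 + 12991.0*I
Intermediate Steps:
L(G) = 1 (L(G) = 4 - 1*3 = 4 - 3 = 1)
F(B, D) = D - 98*B
S = 260555 + 820*I*sqrt(251) (S = 205*(sqrt(-4016) + 1271) = 205*(4*I*sqrt(251) + 1271) = 205*(1271 + 4*I*sqrt(251)) = 260555 + 820*I*sqrt(251) ≈ 2.6056e+5 + 12991.0*I)
((S + F(L(-2), 99)) - 13049) - 1*17133 = (((260555 + 820*I*sqrt(251)) + (99 - 98*1)) - 13049) - 1*17133 = (((260555 + 820*I*sqrt(251)) + (99 - 98)) - 13049) - 17133 = (((260555 + 820*I*sqrt(251)) + 1) - 13049) - 17133 = ((260556 + 820*I*sqrt(251)) - 13049) - 17133 = (247507 + 820*I*sqrt(251)) - 17133 = 230374 + 820*I*sqrt(251)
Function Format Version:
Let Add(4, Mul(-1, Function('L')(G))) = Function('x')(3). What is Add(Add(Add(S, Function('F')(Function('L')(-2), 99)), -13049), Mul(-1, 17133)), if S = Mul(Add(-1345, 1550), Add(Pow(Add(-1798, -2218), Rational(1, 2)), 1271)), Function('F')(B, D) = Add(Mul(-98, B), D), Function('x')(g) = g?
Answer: Add(230374, Mul(820, I, Pow(251, Rational(1, 2)))) ≈ Add(2.3037e+5, Mul(12991., I))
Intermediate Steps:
Function('L')(G) = 1 (Function('L')(G) = Add(4, Mul(-1, 3)) = Add(4, -3) = 1)
Function('F')(B, D) = Add(D, Mul(-98, B))
S = Add(260555, Mul(820, I, Pow(251, Rational(1, 2)))) (S = Mul(205, Add(Pow(-4016, Rational(1, 2)), 1271)) = Mul(205, Add(Mul(4, I, Pow(251, Rational(1, 2))), 1271)) = Mul(205, Add(1271, Mul(4, I, Pow(251, Rational(1, 2))))) = Add(260555, Mul(820, I, Pow(251, Rational(1, 2)))) ≈ Add(2.6056e+5, Mul(12991., I)))
Add(Add(Add(S, Function('F')(Function('L')(-2), 99)), -13049), Mul(-1, 17133)) = Add(Add(Add(Add(260555, Mul(820, I, Pow(251, Rational(1, 2)))), Add(99, Mul(-98, 1))), -13049), Mul(-1, 17133)) = Add(Add(Add(Add(260555, Mul(820, I, Pow(251, Rational(1, 2)))), Add(99, -98)), -13049), -17133) = Add(Add(Add(Add(260555, Mul(820, I, Pow(251, Rational(1, 2)))), 1), -13049), -17133) = Add(Add(Add(260556, Mul(820, I, Pow(251, Rational(1, 2)))), -13049), -17133) = Add(Add(247507, Mul(820, I, Pow(251, Rational(1, 2)))), -17133) = Add(230374, Mul(820, I, Pow(251, Rational(1, 2))))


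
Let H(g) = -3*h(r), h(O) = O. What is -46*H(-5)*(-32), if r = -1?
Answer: 4416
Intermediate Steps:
H(g) = 3 (H(g) = -3*(-1) = 3)
-46*H(-5)*(-32) = -46*3*(-32) = -138*(-32) = 4416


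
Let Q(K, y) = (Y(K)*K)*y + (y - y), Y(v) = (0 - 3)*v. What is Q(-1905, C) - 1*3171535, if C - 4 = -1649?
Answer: 17906066840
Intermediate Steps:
C = -1645 (C = 4 - 1649 = -1645)
Y(v) = -3*v
Q(K, y) = -3*y*K² (Q(K, y) = ((-3*K)*K)*y + (y - y) = (-3*K²)*y + 0 = -3*y*K² + 0 = -3*y*K²)
Q(-1905, C) - 1*3171535 = -3*(-1645)*(-1905)² - 1*3171535 = -3*(-1645)*3629025 - 3171535 = 17909238375 - 3171535 = 17906066840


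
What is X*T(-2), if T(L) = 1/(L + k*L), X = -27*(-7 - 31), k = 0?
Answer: -513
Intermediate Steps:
X = 1026 (X = -27*(-38) = 1026)
T(L) = 1/L (T(L) = 1/(L + 0*L) = 1/(L + 0) = 1/L)
X*T(-2) = 1026/(-2) = 1026*(-1/2) = -513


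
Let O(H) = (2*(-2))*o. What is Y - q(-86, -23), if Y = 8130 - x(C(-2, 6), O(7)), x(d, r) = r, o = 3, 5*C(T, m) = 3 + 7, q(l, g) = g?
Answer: 8165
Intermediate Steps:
C(T, m) = 2 (C(T, m) = (3 + 7)/5 = (⅕)*10 = 2)
O(H) = -12 (O(H) = (2*(-2))*3 = -4*3 = -12)
Y = 8142 (Y = 8130 - 1*(-12) = 8130 + 12 = 8142)
Y - q(-86, -23) = 8142 - 1*(-23) = 8142 + 23 = 8165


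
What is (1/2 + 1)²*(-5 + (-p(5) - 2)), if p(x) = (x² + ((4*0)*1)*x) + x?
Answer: -333/4 ≈ -83.250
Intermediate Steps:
p(x) = x + x² (p(x) = (x² + (0*1)*x) + x = (x² + 0*x) + x = (x² + 0) + x = x² + x = x + x²)
(1/2 + 1)²*(-5 + (-p(5) - 2)) = (1/2 + 1)²*(-5 + (-5*(1 + 5) - 2)) = (1*(½) + 1)²*(-5 + (-5*6 - 2)) = (½ + 1)²*(-5 + (-1*30 - 2)) = (3/2)²*(-5 + (-30 - 2)) = 9*(-5 - 32)/4 = (9/4)*(-37) = -333/4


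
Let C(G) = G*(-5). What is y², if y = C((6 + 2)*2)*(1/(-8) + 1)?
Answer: 4900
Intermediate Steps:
C(G) = -5*G
y = -70 (y = (-5*(6 + 2)*2)*(1/(-8) + 1) = (-40*2)*(-⅛ + 1) = -5*16*(7/8) = -80*7/8 = -70)
y² = (-70)² = 4900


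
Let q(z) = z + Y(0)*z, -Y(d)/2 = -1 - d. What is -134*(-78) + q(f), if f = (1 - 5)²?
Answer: 10500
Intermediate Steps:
Y(d) = 2 + 2*d (Y(d) = -2*(-1 - d) = 2 + 2*d)
f = 16 (f = (-4)² = 16)
q(z) = 3*z (q(z) = z + (2 + 2*0)*z = z + (2 + 0)*z = z + 2*z = 3*z)
-134*(-78) + q(f) = -134*(-78) + 3*16 = 10452 + 48 = 10500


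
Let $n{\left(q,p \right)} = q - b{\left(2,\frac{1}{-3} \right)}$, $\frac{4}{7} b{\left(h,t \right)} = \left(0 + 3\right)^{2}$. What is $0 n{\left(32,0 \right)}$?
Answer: $0$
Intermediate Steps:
$b{\left(h,t \right)} = \frac{63}{4}$ ($b{\left(h,t \right)} = \frac{7 \left(0 + 3\right)^{2}}{4} = \frac{7 \cdot 3^{2}}{4} = \frac{7}{4} \cdot 9 = \frac{63}{4}$)
$n{\left(q,p \right)} = - \frac{63}{4} + q$ ($n{\left(q,p \right)} = q - \frac{63}{4} = - \frac{63}{4} + q$)
$0 n{\left(32,0 \right)} = 0 \left(- \frac{63}{4} + 32\right) = 0 \cdot \frac{65}{4} = 0$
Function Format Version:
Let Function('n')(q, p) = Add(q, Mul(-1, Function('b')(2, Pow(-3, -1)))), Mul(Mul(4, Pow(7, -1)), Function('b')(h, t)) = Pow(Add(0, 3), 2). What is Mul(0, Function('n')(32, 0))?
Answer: 0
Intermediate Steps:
Function('b')(h, t) = Rational(63, 4) (Function('b')(h, t) = Mul(Rational(7, 4), Pow(Add(0, 3), 2)) = Mul(Rational(7, 4), Pow(3, 2)) = Mul(Rational(7, 4), 9) = Rational(63, 4))
Function('n')(q, p) = Add(Rational(-63, 4), q) (Function('n')(q, p) = Add(q, Mul(-1, Rational(63, 4))) = Add(q, Rational(-63, 4)) = Add(Rational(-63, 4), q))
Mul(0, Function('n')(32, 0)) = Mul(0, Add(Rational(-63, 4), 32)) = Mul(0, Rational(65, 4)) = 0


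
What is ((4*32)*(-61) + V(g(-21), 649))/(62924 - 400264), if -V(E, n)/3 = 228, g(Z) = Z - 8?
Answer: 2123/84335 ≈ 0.025173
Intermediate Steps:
g(Z) = -8 + Z
V(E, n) = -684 (V(E, n) = -3*228 = -684)
((4*32)*(-61) + V(g(-21), 649))/(62924 - 400264) = ((4*32)*(-61) - 684)/(62924 - 400264) = (128*(-61) - 684)/(-337340) = (-7808 - 684)*(-1/337340) = -8492*(-1/337340) = 2123/84335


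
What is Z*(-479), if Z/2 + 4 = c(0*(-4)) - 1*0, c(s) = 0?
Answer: 3832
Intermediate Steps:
Z = -8 (Z = -8 + 2*(0 - 1*0) = -8 + 2*(0 + 0) = -8 + 2*0 = -8 + 0 = -8)
Z*(-479) = -8*(-479) = 3832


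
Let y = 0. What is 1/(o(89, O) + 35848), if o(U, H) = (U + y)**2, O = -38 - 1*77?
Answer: 1/43769 ≈ 2.2847e-5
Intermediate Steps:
O = -115 (O = -38 - 77 = -115)
o(U, H) = U**2 (o(U, H) = (U + 0)**2 = U**2)
1/(o(89, O) + 35848) = 1/(89**2 + 35848) = 1/(7921 + 35848) = 1/43769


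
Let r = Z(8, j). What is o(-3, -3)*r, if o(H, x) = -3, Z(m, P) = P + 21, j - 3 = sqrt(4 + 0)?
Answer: -78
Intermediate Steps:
j = 5 (j = 3 + sqrt(4 + 0) = 3 + sqrt(4) = 3 + 2 = 5)
Z(m, P) = 21 + P
r = 26 (r = 21 + 5 = 26)
o(-3, -3)*r = -3*26 = -78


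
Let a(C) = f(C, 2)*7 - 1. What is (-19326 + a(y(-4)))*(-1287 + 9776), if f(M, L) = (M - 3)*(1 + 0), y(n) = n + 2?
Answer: -164364018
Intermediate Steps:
y(n) = 2 + n
f(M, L) = -3 + M (f(M, L) = (-3 + M)*1 = -3 + M)
a(C) = -22 + 7*C (a(C) = (-3 + C)*7 - 1 = (-21 + 7*C) - 1 = -22 + 7*C)
(-19326 + a(y(-4)))*(-1287 + 9776) = (-19326 + (-22 + 7*(2 - 4)))*(-1287 + 9776) = (-19326 + (-22 + 7*(-2)))*8489 = (-19326 + (-22 - 14))*8489 = (-19326 - 36)*8489 = -19362*8489 = -164364018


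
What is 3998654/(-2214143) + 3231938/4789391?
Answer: -11995144580580/10604396556913 ≈ -1.1311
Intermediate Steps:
3998654/(-2214143) + 3231938/4789391 = 3998654*(-1/2214143) + 3231938*(1/4789391) = -3998654/2214143 + 3231938/4789391 = -11995144580580/10604396556913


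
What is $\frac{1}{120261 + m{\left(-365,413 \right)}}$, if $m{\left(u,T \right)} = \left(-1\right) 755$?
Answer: $\frac{1}{119506} \approx 8.3678 \cdot 10^{-6}$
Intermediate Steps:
$m{\left(u,T \right)} = -755$
$\frac{1}{120261 + m{\left(-365,413 \right)}} = \frac{1}{120261 - 755} = \frac{1}{119506}$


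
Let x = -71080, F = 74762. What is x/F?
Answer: -35540/37381 ≈ -0.95075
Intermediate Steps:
x/F = -71080/74762 = -71080*1/74762 = -35540/37381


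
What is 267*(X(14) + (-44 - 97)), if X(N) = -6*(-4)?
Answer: -31239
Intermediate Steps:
X(N) = 24
267*(X(14) + (-44 - 97)) = 267*(24 + (-44 - 97)) = 267*(24 - 141) = 267*(-117) = -31239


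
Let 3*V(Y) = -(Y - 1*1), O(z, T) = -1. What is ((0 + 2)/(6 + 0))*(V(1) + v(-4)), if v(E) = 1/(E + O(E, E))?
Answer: -1/15 ≈ -0.066667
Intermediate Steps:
V(Y) = 1/3 - Y/3 (V(Y) = (-(Y - 1*1))/3 = (-(Y - 1))/3 = (-(-1 + Y))/3 = (1 - Y)/3 = 1/3 - Y/3)
v(E) = 1/(-1 + E) (v(E) = 1/(E - 1) = 1/(-1 + E))
((0 + 2)/(6 + 0))*(V(1) + v(-4)) = ((0 + 2)/(6 + 0))*((1/3 - 1/3*1) + 1/(-1 - 4)) = (2/6)*((1/3 - 1/3) + 1/(-5)) = (2*(1/6))*(0 - 1/5) = (1/3)*(-1/5) = -1/15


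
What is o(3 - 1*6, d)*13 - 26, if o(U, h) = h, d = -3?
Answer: -65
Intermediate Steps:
o(3 - 1*6, d)*13 - 26 = -3*13 - 26 = -39 - 26 = -65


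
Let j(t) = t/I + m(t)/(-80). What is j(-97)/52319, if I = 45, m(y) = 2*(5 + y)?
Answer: 13/4708710 ≈ 2.7608e-6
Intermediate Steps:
m(y) = 10 + 2*y
j(t) = -⅛ - t/360 (j(t) = t/45 + (10 + 2*t)/(-80) = t*(1/45) + (10 + 2*t)*(-1/80) = t/45 + (-⅛ - t/40) = -⅛ - t/360)
j(-97)/52319 = (-⅛ - 1/360*(-97))/52319 = (-⅛ + 97/360)*(1/52319) = (13/90)*(1/52319) = 13/4708710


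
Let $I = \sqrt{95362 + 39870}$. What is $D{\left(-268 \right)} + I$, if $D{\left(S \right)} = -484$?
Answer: $-484 + 8 \sqrt{2113} \approx -116.26$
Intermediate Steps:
$I = 8 \sqrt{2113}$ ($I = \sqrt{135232} = 8 \sqrt{2113} \approx 367.74$)
$D{\left(-268 \right)} + I = -484 + 8 \sqrt{2113}$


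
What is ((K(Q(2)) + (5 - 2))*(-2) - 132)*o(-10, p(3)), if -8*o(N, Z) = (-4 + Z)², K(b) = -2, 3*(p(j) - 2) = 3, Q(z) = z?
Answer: 67/4 ≈ 16.750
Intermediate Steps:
p(j) = 3 (p(j) = 2 + (⅓)*3 = 2 + 1 = 3)
o(N, Z) = -(-4 + Z)²/8
((K(Q(2)) + (5 - 2))*(-2) - 132)*o(-10, p(3)) = ((-2 + (5 - 2))*(-2) - 132)*(-(-4 + 3)²/8) = ((-2 + 3)*(-2) - 132)*(-⅛*(-1)²) = (1*(-2) - 132)*(-⅛*1) = (-2 - 132)*(-⅛) = -134*(-⅛) = 67/4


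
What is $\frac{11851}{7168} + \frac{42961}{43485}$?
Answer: $\frac{117612169}{44528640} \approx 2.6413$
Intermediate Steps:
$\frac{11851}{7168} + \frac{42961}{43485} = 11851 \cdot \frac{1}{7168} + 42961 \cdot \frac{1}{43485} = \frac{1693}{1024} + \frac{42961}{43485} = \frac{117612169}{44528640}$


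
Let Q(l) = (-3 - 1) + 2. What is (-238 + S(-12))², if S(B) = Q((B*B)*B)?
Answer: 57600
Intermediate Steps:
Q(l) = -2 (Q(l) = -4 + 2 = -2)
S(B) = -2
(-238 + S(-12))² = (-238 - 2)² = (-240)² = 57600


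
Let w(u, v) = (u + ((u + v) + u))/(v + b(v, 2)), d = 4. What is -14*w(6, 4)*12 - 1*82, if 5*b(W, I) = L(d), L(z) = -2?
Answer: -3326/3 ≈ -1108.7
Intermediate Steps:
b(W, I) = -⅖ (b(W, I) = (⅕)*(-2) = -⅖)
w(u, v) = (v + 3*u)/(-⅖ + v) (w(u, v) = (u + ((u + v) + u))/(v - ⅖) = (u + (v + 2*u))/(-⅖ + v) = (v + 3*u)/(-⅖ + v))
-14*w(6, 4)*12 - 1*82 = -70*(4 + 3*6)/(-2 + 5*4)*12 - 1*82 = -70*(4 + 18)/(-2 + 20)*12 - 82 = -70*22/18*12 - 82 = -14*55/9*12 - 82 = -770/9*12 - 82 = -3080/3 - 82 = -3326/3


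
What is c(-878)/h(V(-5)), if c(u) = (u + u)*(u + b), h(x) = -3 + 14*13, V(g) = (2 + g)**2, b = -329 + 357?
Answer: 1492600/179 ≈ 8338.5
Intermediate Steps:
b = 28
h(x) = 179 (h(x) = -3 + 182 = 179)
c(u) = 2*u*(28 + u) (c(u) = (u + u)*(u + 28) = (2*u)*(28 + u) = 2*u*(28 + u))
c(-878)/h(V(-5)) = (2*(-878)*(28 - 878))/179 = (2*(-878)*(-850))*(1/179) = 1492600*(1/179) = 1492600/179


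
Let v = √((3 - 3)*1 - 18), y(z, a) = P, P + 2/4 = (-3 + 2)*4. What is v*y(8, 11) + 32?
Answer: 32 - 27*I*√2/2 ≈ 32.0 - 19.092*I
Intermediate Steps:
P = -9/2 (P = -½ + (-3 + 2)*4 = -½ - 1*4 = -½ - 4 = -9/2 ≈ -4.5000)
y(z, a) = -9/2
v = 3*I*√2 (v = √(0*1 - 18) = √(0 - 18) = √(-18) = 3*I*√2 ≈ 4.2426*I)
v*y(8, 11) + 32 = (3*I*√2)*(-9/2) + 32 = -27*I*√2/2 + 32 = 32 - 27*I*√2/2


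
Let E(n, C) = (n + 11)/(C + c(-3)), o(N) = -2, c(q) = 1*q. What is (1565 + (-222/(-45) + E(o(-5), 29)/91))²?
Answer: 3104391777950761/1259540100 ≈ 2.4647e+6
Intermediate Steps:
c(q) = q
E(n, C) = (11 + n)/(-3 + C) (E(n, C) = (n + 11)/(C - 3) = (11 + n)/(-3 + C))
(1565 + (-222/(-45) + E(o(-5), 29)/91))² = (1565 + (-222/(-45) + ((11 - 2)/(-3 + 29))/91))² = (1565 + (-222*(-1/45) + (9/26)*(1/91)))² = (1565 + (74/15 + ((1/26)*9)*(1/91)))² = (1565 + (74/15 + (9/26)*(1/91)))² = (1565 + (74/15 + 9/2366))² = (1565 + 175219/35490)² = (55717069/35490)² = 3104391777950761/1259540100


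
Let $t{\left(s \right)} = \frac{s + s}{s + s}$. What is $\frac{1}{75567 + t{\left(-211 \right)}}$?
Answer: $\frac{1}{75568} \approx 1.3233 \cdot 10^{-5}$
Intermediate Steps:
$t{\left(s \right)} = 1$ ($t{\left(s \right)} = \frac{2 s}{2 s} = 2 s \frac{1}{2 s} = 1$)
$\frac{1}{75567 + t{\left(-211 \right)}} = \frac{1}{75567 + 1} = \frac{1}{75568}$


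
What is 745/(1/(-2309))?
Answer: -1720205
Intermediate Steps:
745/(1/(-2309)) = 745/(-1/2309) = 745*(-2309) = -1720205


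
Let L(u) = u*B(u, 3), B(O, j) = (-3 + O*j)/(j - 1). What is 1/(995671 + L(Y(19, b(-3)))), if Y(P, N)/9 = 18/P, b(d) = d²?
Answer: 361/359471980 ≈ 1.0043e-6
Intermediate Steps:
B(O, j) = (-3 + O*j)/(-1 + j)
Y(P, N) = 162/P (Y(P, N) = 9*(18/P) = 162/P)
L(u) = u*(-3/2 + 3*u/2) (L(u) = u*((-3 + u*3)/(-1 + 3)) = u*((-3 + 3*u)/2) = u*(-3/2 + 3*u/2))
1/(995671 + L(Y(19, b(-3)))) = 1/(995671 + 3*(162/19)*(-1 + 162/19)/2) = 1/(995671 + 3*(162*(1/19))*(-1 + 162*(1/19))/2) = 1/(995671 + (3/2)*(162/19)*(-1 + 162/19)) = 1/(995671 + (3/2)*(162/19)*(143/19)) = 1/(995671 + 34749/361) = 1/(359471980/361) = 361/359471980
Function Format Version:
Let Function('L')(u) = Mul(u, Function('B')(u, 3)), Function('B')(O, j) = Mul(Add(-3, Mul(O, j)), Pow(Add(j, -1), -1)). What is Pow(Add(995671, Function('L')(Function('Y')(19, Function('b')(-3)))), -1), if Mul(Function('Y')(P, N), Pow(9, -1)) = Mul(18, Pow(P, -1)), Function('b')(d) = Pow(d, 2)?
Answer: Rational(361, 359471980) ≈ 1.0043e-6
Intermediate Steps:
Function('B')(O, j) = Mul(Pow(Add(-1, j), -1), Add(-3, Mul(O, j))) (Function('B')(O, j) = Mul(Add(-3, Mul(O, j)), Pow(Add(-1, j), -1)) = Mul(Pow(Add(-1, j), -1), Add(-3, Mul(O, j))))
Function('Y')(P, N) = Mul(162, Pow(P, -1)) (Function('Y')(P, N) = Mul(9, Mul(18, Pow(P, -1))) = Mul(162, Pow(P, -1)))
Function('L')(u) = Mul(u, Add(Rational(-3, 2), Mul(Rational(3, 2), u))) (Function('L')(u) = Mul(u, Mul(Pow(Add(-1, 3), -1), Add(-3, Mul(u, 3)))) = Mul(u, Mul(Pow(2, -1), Add(-3, Mul(3, u)))) = Mul(u, Mul(Rational(1, 2), Add(-3, Mul(3, u)))) = Mul(u, Add(Rational(-3, 2), Mul(Rational(3, 2), u))))
Pow(Add(995671, Function('L')(Function('Y')(19, Function('b')(-3)))), -1) = Pow(Add(995671, Mul(Rational(3, 2), Mul(162, Pow(19, -1)), Add(-1, Mul(162, Pow(19, -1))))), -1) = Pow(Add(995671, Mul(Rational(3, 2), Mul(162, Rational(1, 19)), Add(-1, Mul(162, Rational(1, 19))))), -1) = Pow(Add(995671, Mul(Rational(3, 2), Rational(162, 19), Add(-1, Rational(162, 19)))), -1) = Pow(Add(995671, Mul(Rational(3, 2), Rational(162, 19), Rational(143, 19))), -1) = Pow(Add(995671, Rational(34749, 361)), -1) = Pow(Rational(359471980, 361), -1) = Rational(361, 359471980)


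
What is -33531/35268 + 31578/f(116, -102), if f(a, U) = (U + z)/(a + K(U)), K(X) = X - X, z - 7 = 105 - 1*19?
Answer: -14354297627/35268 ≈ -4.0701e+5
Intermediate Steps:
z = 93 (z = 7 + (105 - 1*19) = 7 + (105 - 19) = 7 + 86 = 93)
K(X) = 0
f(a, U) = (93 + U)/a (f(a, U) = (U + 93)/(a + 0) = (93 + U)/a)
-33531/35268 + 31578/f(116, -102) = -33531/35268 + 31578/(((93 - 102)/116)) = -33531*1/35268 + 31578/(((1/116)*(-9))) = -11177/11756 + 31578/(-9/116) = -11177/11756 + 31578*(-116/9) = -11177/11756 - 1221016/3 = -14354297627/35268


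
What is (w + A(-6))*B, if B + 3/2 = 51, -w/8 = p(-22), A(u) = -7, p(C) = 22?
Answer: -18117/2 ≈ -9058.5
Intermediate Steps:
w = -176 (w = -8*22 = -176)
B = 99/2 (B = -3/2 + 51 = 99/2 ≈ 49.500)
(w + A(-6))*B = (-176 - 7)*(99/2) = -183*99/2 = -18117/2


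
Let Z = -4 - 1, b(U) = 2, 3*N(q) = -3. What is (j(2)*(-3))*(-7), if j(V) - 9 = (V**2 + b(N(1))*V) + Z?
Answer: 252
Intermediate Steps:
N(q) = -1 (N(q) = (1/3)*(-3) = -1)
Z = -5
j(V) = 4 + V**2 + 2*V (j(V) = 9 + ((V**2 + 2*V) - 5) = 9 + (-5 + V**2 + 2*V) = 4 + V**2 + 2*V)
(j(2)*(-3))*(-7) = ((4 + 2**2 + 2*2)*(-3))*(-7) = ((4 + 4 + 4)*(-3))*(-7) = (12*(-3))*(-7) = -36*(-7) = 252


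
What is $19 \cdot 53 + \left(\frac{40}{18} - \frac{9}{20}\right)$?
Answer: $\frac{181579}{180} \approx 1008.8$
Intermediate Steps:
$19 \cdot 53 + \left(\frac{40}{18} - \frac{9}{20}\right) = 1007 + \left(40 \cdot \frac{1}{18} - \frac{9}{20}\right) = 1007 + \left(\frac{20}{9} - \frac{9}{20}\right) = 1007 + \frac{319}{180} = \frac{181579}{180}$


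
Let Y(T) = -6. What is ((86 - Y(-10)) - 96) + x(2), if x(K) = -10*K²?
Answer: -44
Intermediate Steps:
((86 - Y(-10)) - 96) + x(2) = ((86 - 1*(-6)) - 96) - 10*2² = ((86 + 6) - 96) - 10*4 = (92 - 96) - 40 = -4 - 40 = -44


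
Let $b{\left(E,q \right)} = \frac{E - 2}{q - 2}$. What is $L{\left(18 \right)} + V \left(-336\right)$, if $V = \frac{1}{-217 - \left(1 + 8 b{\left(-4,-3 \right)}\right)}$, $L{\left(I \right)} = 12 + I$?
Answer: $\frac{17910}{569} \approx 31.476$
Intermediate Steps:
$b{\left(E,q \right)} = \frac{-2 + E}{-2 + q}$
$V = - \frac{5}{1138}$ ($V = \frac{1}{-217 - \left(1 + 8 \frac{-2 - 4}{-2 - 3}\right)} = \frac{1}{-217 - \left(1 + 8 \frac{1}{-5} \left(-6\right)\right)} = \frac{1}{-217 - \left(1 + 8 \left(\left(- \frac{1}{5}\right) \left(-6\right)\right)\right)} = \frac{1}{-217 - \frac{53}{5}} = \frac{1}{- \frac{1138}{5}} = - \frac{5}{1138} \approx -0.0043937$)
$L{\left(18 \right)} + V \left(-336\right) = \left(12 + 18\right) - - \frac{840}{569} = 30 + \frac{840}{569} = \frac{17910}{569}$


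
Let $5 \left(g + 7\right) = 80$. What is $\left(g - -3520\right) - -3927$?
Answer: $7456$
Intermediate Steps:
$g = 9$ ($g = -7 + \frac{1}{5} \cdot 80 = -7 + 16 = 9$)
$\left(g - -3520\right) - -3927 = \left(9 - -3520\right) - -3927 = \left(9 + 3520\right) + 3927 = 3529 + 3927 = 7456$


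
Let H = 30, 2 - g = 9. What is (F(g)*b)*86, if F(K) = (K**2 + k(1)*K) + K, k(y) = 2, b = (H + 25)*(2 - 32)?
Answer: -3973200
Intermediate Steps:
g = -7 (g = 2 - 1*9 = 2 - 9 = -7)
b = -1650 (b = (30 + 25)*(2 - 32) = 55*(-30) = -1650)
F(K) = K**2 + 3*K (F(K) = (K**2 + 2*K) + K = K**2 + 3*K)
(F(g)*b)*86 = (-7*(3 - 7)*(-1650))*86 = (-7*(-4)*(-1650))*86 = (28*(-1650))*86 = -46200*86 = -3973200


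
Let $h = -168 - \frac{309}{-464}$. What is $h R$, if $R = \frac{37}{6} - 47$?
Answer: $\frac{6340845}{928} \approx 6832.8$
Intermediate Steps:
$R = - \frac{245}{6}$ ($R = 37 \cdot \frac{1}{6} - 47 = \frac{37}{6} - 47 = - \frac{245}{6} \approx -40.833$)
$h = - \frac{77643}{464}$ ($h = -168 - 309 \left(- \frac{1}{464}\right) = -168 - - \frac{309}{464} = -168 + \frac{309}{464} = - \frac{77643}{464} \approx -167.33$)
$h R = \left(- \frac{77643}{464}\right) \left(- \frac{245}{6}\right) = \frac{6340845}{928}$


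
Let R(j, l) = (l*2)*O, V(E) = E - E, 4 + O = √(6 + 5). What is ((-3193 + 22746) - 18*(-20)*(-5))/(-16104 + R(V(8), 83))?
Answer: -74420576/70215677 - 1473499*√11/140431354 ≈ -1.0947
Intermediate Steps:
O = -4 + √11 (O = -4 + √(6 + 5) = -4 + √11 ≈ -0.68338)
V(E) = 0
R(j, l) = 2*l*(-4 + √11) (R(j, l) = (l*2)*(-4 + √11) = (2*l)*(-4 + √11) = 2*l*(-4 + √11))
((-3193 + 22746) - 18*(-20)*(-5))/(-16104 + R(V(8), 83)) = ((-3193 + 22746) - 18*(-20)*(-5))/(-16104 + 2*83*(-4 + √11)) = (19553 + 360*(-5))/(-16104 + (-664 + 166*√11)) = (19553 - 1800)/(-16768 + 166*√11) = 17753/(-16768 + 166*√11)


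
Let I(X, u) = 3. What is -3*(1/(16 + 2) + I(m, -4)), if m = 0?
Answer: -55/6 ≈ -9.1667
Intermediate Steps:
-3*(1/(16 + 2) + I(m, -4)) = -3*(1/(16 + 2) + 3) = -3*(1/18 + 3) = -3*55/18 = -55/6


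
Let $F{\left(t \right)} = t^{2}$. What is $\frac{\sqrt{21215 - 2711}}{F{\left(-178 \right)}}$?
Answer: $\frac{3 \sqrt{514}}{15842} \approx 0.0042933$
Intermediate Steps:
$\frac{\sqrt{21215 - 2711}}{F{\left(-178 \right)}} = \frac{\sqrt{21215 - 2711}}{\left(-178\right)^{2}} = \frac{\sqrt{18504}}{31684} = 6 \sqrt{514} \cdot \frac{1}{31684} = \frac{3 \sqrt{514}}{15842}$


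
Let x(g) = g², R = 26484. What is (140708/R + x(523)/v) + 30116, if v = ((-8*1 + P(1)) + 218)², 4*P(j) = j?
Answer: 141084298891997/4682907501 ≈ 30128.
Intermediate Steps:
P(j) = j/4
v = 707281/16 (v = ((-8*1 + (¼)*1) + 218)² = ((-8 + ¼) + 218)² = (-31/4 + 218)² = (841/4)² = 707281/16 ≈ 44205.)
(140708/R + x(523)/v) + 30116 = (140708/26484 + 523²/(707281/16)) + 30116 = (140708*(1/26484) + 273529*(16/707281)) + 30116 = (35177/6621 + 4376464/707281) + 30116 = 53856591881/4682907501 + 30116 = 141084298891997/4682907501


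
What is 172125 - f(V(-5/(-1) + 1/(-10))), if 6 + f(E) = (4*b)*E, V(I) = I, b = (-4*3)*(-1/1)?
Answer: 859479/5 ≈ 1.7190e+5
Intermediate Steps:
b = 12 (b = -(-12) = -12*(-1) = 12)
f(E) = -6 + 48*E (f(E) = -6 + (4*12)*E = -6 + 48*E)
172125 - f(V(-5/(-1) + 1/(-10))) = 172125 - (-6 + 48*(-5/(-1) + 1/(-10))) = 172125 - (-6 + 48*(-5*(-1) + 1*(-⅒))) = 172125 - (-6 + 48*(5 - ⅒)) = 172125 - (-6 + 48*(49/10)) = 172125 - (-6 + 1176/5) = 172125 - 1*1146/5 = 172125 - 1146/5 = 859479/5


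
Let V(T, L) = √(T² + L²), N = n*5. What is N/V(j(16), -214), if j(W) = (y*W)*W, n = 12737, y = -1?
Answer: 63685*√27833/55666 ≈ 190.87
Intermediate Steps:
j(W) = -W² (j(W) = (-W)*W = -W²)
N = 63685 (N = 12737*5 = 63685)
V(T, L) = √(L² + T²)
N/V(j(16), -214) = 63685/(√((-214)² + (-1*16²)²)) = 63685/(√(45796 + (-1*256)²)) = 63685/(√(45796 + (-256)²)) = 63685/(√(45796 + 65536)) = 63685/(√111332) = 63685/((2*√27833)) = 63685*(√27833/55666) = 63685*√27833/55666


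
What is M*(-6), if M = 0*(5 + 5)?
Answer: 0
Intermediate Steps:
M = 0 (M = 0*10 = 0)
M*(-6) = 0*(-6) = 0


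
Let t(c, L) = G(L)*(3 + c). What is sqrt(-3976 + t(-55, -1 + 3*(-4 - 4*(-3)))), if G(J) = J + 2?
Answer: 2*I*sqrt(1319) ≈ 72.636*I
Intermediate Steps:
G(J) = 2 + J
t(c, L) = (2 + L)*(3 + c)
sqrt(-3976 + t(-55, -1 + 3*(-4 - 4*(-3)))) = sqrt(-3976 + (2 + (-1 + 3*(-4 - 4*(-3))))*(3 - 55)) = sqrt(-3976 + (2 + (-1 + 3*(-4 + 12)))*(-52)) = sqrt(-3976 + (2 + (-1 + 3*8))*(-52)) = sqrt(-3976 + (2 + (-1 + 24))*(-52)) = sqrt(-3976 + (2 + 23)*(-52)) = sqrt(-3976 + 25*(-52)) = sqrt(-3976 - 1300) = sqrt(-5276) = 2*I*sqrt(1319)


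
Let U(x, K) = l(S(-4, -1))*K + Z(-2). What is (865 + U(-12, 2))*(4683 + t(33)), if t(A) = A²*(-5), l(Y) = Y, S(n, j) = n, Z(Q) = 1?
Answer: -653796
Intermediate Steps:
t(A) = -5*A²
U(x, K) = 1 - 4*K (U(x, K) = -4*K + 1 = 1 - 4*K)
(865 + U(-12, 2))*(4683 + t(33)) = (865 + (1 - 4*2))*(4683 - 5*33²) = (865 + (1 - 8))*(4683 - 5*1089) = (865 - 7)*(4683 - 5445) = 858*(-762) = -653796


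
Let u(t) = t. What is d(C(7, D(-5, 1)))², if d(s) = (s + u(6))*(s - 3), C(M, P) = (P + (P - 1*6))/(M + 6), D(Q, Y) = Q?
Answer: 11628100/28561 ≈ 407.13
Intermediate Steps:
C(M, P) = (-6 + 2*P)/(6 + M) (C(M, P) = (P + (P - 6))/(6 + M) = (P + (-6 + P))/(6 + M) = (-6 + 2*P)/(6 + M))
d(s) = (-3 + s)*(6 + s) (d(s) = (s + 6)*(s - 3) = (6 + s)*(-3 + s) = (-3 + s)*(6 + s))
d(C(7, D(-5, 1)))² = (-18 + (2*(-3 - 5)/(6 + 7))² + 3*(2*(-3 - 5)/(6 + 7)))² = (-18 + (2*(-8)/13)² + 3*(2*(-8)/13))² = (-18 + (2*(1/13)*(-8))² + 3*(2*(1/13)*(-8)))² = (-18 + (-16/13)² + 3*(-16/13))² = (-18 + 256/169 - 48/13)² = (-3410/169)² = 11628100/28561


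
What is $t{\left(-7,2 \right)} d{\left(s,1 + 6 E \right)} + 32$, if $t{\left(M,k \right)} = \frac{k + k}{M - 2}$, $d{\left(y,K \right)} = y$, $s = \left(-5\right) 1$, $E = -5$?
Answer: $\frac{308}{9} \approx 34.222$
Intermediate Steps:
$s = -5$
$t{\left(M,k \right)} = \frac{2 k}{-2 + M}$
$t{\left(-7,2 \right)} d{\left(s,1 + 6 E \right)} + 32 = 2 \cdot 2 \frac{1}{-2 - 7} \left(-5\right) + 32 = 2 \cdot 2 \frac{1}{-9} \left(-5\right) + 32 = 2 \cdot 2 \left(- \frac{1}{9}\right) \left(-5\right) + 32 = \left(- \frac{4}{9}\right) \left(-5\right) + 32 = \frac{20}{9} + 32 = \frac{308}{9}$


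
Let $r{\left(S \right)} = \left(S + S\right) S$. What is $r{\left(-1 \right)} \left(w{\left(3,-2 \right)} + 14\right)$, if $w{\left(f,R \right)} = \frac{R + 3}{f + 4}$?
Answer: $\frac{198}{7} \approx 28.286$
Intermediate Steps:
$w{\left(f,R \right)} = \frac{3 + R}{4 + f}$
$r{\left(S \right)} = 2 S^{2}$ ($r{\left(S \right)} = 2 S S = 2 S^{2}$)
$r{\left(-1 \right)} \left(w{\left(3,-2 \right)} + 14\right) = 2 \left(-1\right)^{2} \left(\frac{3 - 2}{4 + 3} + 14\right) = 2 \cdot 1 \left(\frac{1}{7} \cdot 1 + 14\right) = 2 \left(\frac{1}{7} \cdot 1 + 14\right) = 2 \left(\frac{1}{7} + 14\right) = 2 \cdot \frac{99}{7} = \frac{198}{7}$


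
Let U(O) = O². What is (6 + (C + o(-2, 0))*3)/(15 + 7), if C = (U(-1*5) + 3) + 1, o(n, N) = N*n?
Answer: 93/22 ≈ 4.2273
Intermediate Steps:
C = 29 (C = ((-1*5)² + 3) + 1 = ((-5)² + 3) + 1 = (25 + 3) + 1 = 28 + 1 = 29)
(6 + (C + o(-2, 0))*3)/(15 + 7) = (6 + (29 + 0*(-2))*3)/(15 + 7) = (6 + (29 + 0)*3)/22 = (6 + 29*3)*(1/22) = (6 + 87)*(1/22) = 93*(1/22) = 93/22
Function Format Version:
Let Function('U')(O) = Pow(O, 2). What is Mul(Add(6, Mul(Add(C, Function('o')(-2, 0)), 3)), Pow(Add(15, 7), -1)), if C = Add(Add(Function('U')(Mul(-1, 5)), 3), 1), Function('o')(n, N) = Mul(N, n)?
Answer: Rational(93, 22) ≈ 4.2273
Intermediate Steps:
C = 29 (C = Add(Add(Pow(Mul(-1, 5), 2), 3), 1) = Add(Add(Pow(-5, 2), 3), 1) = Add(Add(25, 3), 1) = Add(28, 1) = 29)
Mul(Add(6, Mul(Add(C, Function('o')(-2, 0)), 3)), Pow(Add(15, 7), -1)) = Mul(Add(6, Mul(Add(29, Mul(0, -2)), 3)), Pow(Add(15, 7), -1)) = Mul(Add(6, Mul(Add(29, 0), 3)), Pow(22, -1)) = Mul(Add(6, Mul(29, 3)), Rational(1, 22)) = Mul(Add(6, 87), Rational(1, 22)) = Mul(93, Rational(1, 22)) = Rational(93, 22)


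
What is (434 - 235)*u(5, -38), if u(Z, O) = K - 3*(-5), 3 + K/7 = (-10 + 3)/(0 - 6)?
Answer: 2587/6 ≈ 431.17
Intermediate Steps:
K = -77/6 (K = -21 + 7*((-10 + 3)/(0 - 6)) = -21 + 7*(-7/(-6)) = -21 + 7*(-7*(-1/6)) = -21 + 7*(7/6) = -21 + 49/6 = -77/6 ≈ -12.833)
u(Z, O) = 13/6 (u(Z, O) = -77/6 - 3*(-5) = -77/6 - 1*(-15) = -77/6 + 15 = 13/6)
(434 - 235)*u(5, -38) = (434 - 235)*(13/6) = 199*(13/6) = 2587/6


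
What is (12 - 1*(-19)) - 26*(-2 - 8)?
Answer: 291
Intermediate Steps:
(12 - 1*(-19)) - 26*(-2 - 8) = (12 + 19) - 26*(-10) = 31 + 260 = 291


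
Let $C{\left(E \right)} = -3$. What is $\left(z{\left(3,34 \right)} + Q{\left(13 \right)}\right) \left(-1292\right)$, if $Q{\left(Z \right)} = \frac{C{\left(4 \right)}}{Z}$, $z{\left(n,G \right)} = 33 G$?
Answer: $- \frac{18841236}{13} \approx -1.4493 \cdot 10^{6}$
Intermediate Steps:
$Q{\left(Z \right)} = - \frac{3}{Z}$
$\left(z{\left(3,34 \right)} + Q{\left(13 \right)}\right) \left(-1292\right) = \left(33 \cdot 34 - \frac{3}{13}\right) \left(-1292\right) = \left(1122 - \frac{3}{13}\right) \left(-1292\right) = \frac{14583}{13} \left(-1292\right) = - \frac{18841236}{13}$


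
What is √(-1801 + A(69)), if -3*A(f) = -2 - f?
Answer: 2*I*√3999/3 ≈ 42.158*I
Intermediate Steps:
A(f) = ⅔ + f/3 (A(f) = -(-2 - f)/3 = ⅔ + f/3)
√(-1801 + A(69)) = √(-1801 + (⅔ + (⅓)*69)) = √(-1801 + (⅔ + 23)) = √(-1801 + 71/3) = √(-5332/3) = 2*I*√3999/3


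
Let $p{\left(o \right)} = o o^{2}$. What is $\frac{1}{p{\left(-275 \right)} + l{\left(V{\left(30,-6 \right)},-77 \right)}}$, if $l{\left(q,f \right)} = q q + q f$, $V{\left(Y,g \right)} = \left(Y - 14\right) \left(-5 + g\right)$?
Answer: $- \frac{1}{20752347} \approx -4.8187 \cdot 10^{-8}$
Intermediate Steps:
$p{\left(o \right)} = o^{3}$
$V{\left(Y,g \right)} = \left(-14 + Y\right) \left(-5 + g\right)$
$l{\left(q,f \right)} = q^{2} + f q$
$\frac{1}{p{\left(-275 \right)} + l{\left(V{\left(30,-6 \right)},-77 \right)}} = \frac{1}{\left(-275\right)^{3} + \left(70 - -84 - 150 + 30 \left(-6\right)\right) \left(-77 + \left(70 - -84 - 150 + 30 \left(-6\right)\right)\right)} = \frac{1}{-20796875 + \left(70 + 84 - 150 - 180\right) \left(-77 + \left(70 + 84 - 150 - 180\right)\right)} = \frac{1}{-20796875 - 176 \left(-77 - 176\right)} = \frac{1}{-20796875 - -44528} = \frac{1}{-20796875 + 44528} = \frac{1}{-20752347} = - \frac{1}{20752347}$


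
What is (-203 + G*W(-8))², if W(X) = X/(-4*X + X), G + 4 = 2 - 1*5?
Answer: 362404/9 ≈ 40267.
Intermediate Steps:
G = -7 (G = -4 + (2 - 1*5) = -4 + (2 - 5) = -4 - 3 = -7)
W(X) = -⅓ (W(X) = X/((-3*X)) = X*(-1/(3*X)) = -⅓)
(-203 + G*W(-8))² = (-203 - 7*(-⅓))² = (-203 + 7/3)² = (-602/3)² = 362404/9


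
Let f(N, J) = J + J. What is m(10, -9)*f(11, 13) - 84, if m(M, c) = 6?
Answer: 72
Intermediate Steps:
f(N, J) = 2*J
m(10, -9)*f(11, 13) - 84 = 6*(2*13) - 84 = 6*26 - 84 = 156 - 84 = 72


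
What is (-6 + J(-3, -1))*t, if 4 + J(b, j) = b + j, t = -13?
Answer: 182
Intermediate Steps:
J(b, j) = -4 + b + j (J(b, j) = -4 + (b + j) = -4 + b + j)
(-6 + J(-3, -1))*t = (-6 + (-4 - 3 - 1))*(-13) = (-6 - 8)*(-13) = -14*(-13) = 182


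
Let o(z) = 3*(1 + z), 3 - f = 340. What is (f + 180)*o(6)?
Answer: -3297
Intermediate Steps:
f = -337 (f = 3 - 1*340 = 3 - 340 = -337)
o(z) = 3 + 3*z
(f + 180)*o(6) = (-337 + 180)*(3 + 3*6) = -157*(3 + 18) = -157*21 = -3297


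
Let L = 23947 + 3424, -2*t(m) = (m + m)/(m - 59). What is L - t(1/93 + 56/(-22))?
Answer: 1723007043/62950 ≈ 27371.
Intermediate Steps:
t(m) = -m/(-59 + m) (t(m) = -(m + m)/(2*(m - 59)) = -2*m/(2*(-59 + m)) = -m/(-59 + m))
L = 27371
L - t(1/93 + 56/(-22)) = 27371 - (-1)*(1/93 + 56/(-22))/(-59 + (1/93 + 56/(-22))) = 27371 - (-1)*(1*(1/93) + 56*(-1/22))/(-59 + (1*(1/93) + 56*(-1/22))) = 27371 - (-1)*(1/93 - 28/11)/(-59 + (1/93 - 28/11)) = 27371 - (-1)*(-2593)/(1023*(-59 - 2593/1023)) = 27371 - (-1)*(-2593)/(1023*(-62950/1023)) = 27371 - (-1)*(-2593)*(-1023)/(1023*62950) = 27371 - 1*(-2593/62950) = 27371 + 2593/62950 = 1723007043/62950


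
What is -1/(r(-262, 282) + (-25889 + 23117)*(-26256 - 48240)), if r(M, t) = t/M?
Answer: -131/27051881331 ≈ -4.8425e-9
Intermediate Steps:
-1/(r(-262, 282) + (-25889 + 23117)*(-26256 - 48240)) = -1/(282/(-262) + (-25889 + 23117)*(-26256 - 48240)) = -1/(282*(-1/262) - 2772*(-74496)) = -1/(-141/131 + 206502912) = -1/27051881331/131 = -1*131/27051881331 = -131/27051881331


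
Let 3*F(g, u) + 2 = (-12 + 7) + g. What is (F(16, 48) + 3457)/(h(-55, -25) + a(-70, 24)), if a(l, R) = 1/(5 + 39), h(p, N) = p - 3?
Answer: -152240/2551 ≈ -59.679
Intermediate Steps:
h(p, N) = -3 + p
F(g, u) = -7/3 + g/3 (F(g, u) = -⅔ + ((-12 + 7) + g)/3 = -⅔ + (-5 + g)/3 = -⅔ + (-5/3 + g/3) = -7/3 + g/3)
a(l, R) = 1/44
(F(16, 48) + 3457)/(h(-55, -25) + a(-70, 24)) = ((-7/3 + (⅓)*16) + 3457)/((-3 - 55) + 1/44) = ((-7/3 + 16/3) + 3457)/(-58 + 1/44) = (3 + 3457)/(-2551/44) = 3460*(-44/2551) = -152240/2551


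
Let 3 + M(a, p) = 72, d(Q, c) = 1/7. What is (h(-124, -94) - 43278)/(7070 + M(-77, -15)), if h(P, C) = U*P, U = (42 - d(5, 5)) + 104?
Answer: -3550/413 ≈ -8.5956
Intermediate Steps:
d(Q, c) = 1/7
M(a, p) = 69 (M(a, p) = -3 + 72 = 69)
U = 1021/7 (U = (42 - 1*1/7) + 104 = (42 - 1/7) + 104 = 293/7 + 104 = 1021/7 ≈ 145.86)
h(P, C) = 1021*P/7
(h(-124, -94) - 43278)/(7070 + M(-77, -15)) = ((1021/7)*(-124) - 43278)/(7070 + 69) = (-126604/7 - 43278)/7139 = -429550/7*1/7139 = -3550/413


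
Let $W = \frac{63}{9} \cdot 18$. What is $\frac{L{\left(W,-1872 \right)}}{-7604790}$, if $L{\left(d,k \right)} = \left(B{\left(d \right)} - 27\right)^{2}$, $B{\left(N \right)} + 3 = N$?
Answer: $- \frac{1536}{1267465} \approx -0.0012119$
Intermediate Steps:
$B{\left(N \right)} = -3 + N$
$W = 126$ ($W = 63 \cdot \frac{1}{9} \cdot 18 = 7 \cdot 18 = 126$)
$L{\left(d,k \right)} = \left(-30 + d\right)^{2}$ ($L{\left(d,k \right)} = \left(\left(-3 + d\right) - 27\right)^{2} = \left(-30 + d\right)^{2}$)
$\frac{L{\left(W,-1872 \right)}}{-7604790} = \frac{\left(-30 + 126\right)^{2}}{-7604790} = 96^{2} \left(- \frac{1}{7604790}\right) = 9216 \left(- \frac{1}{7604790}\right) = - \frac{1536}{1267465}$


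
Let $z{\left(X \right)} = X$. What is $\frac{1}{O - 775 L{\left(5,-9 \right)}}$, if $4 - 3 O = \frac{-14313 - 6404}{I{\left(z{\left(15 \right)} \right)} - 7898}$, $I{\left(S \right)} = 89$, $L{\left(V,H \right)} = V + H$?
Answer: $\frac{23427}{72634219} \approx 0.00032253$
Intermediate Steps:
$L{\left(V,H \right)} = H + V$
$O = \frac{10519}{23427}$ ($O = \frac{4}{3} - \frac{\left(-14313 - 6404\right) \frac{1}{89 - 7898}}{3} = \frac{4}{3} - \frac{\left(-20717\right) \frac{1}{-7809}}{3} = \frac{4}{3} - \frac{\left(-20717\right) \left(- \frac{1}{7809}\right)}{3} = \frac{4}{3} - \frac{20717}{23427} = \frac{10519}{23427} \approx 0.44901$)
$\frac{1}{O - 775 L{\left(5,-9 \right)}} = \frac{1}{\frac{10519}{23427} - 775 \left(-9 + 5\right)} = \frac{1}{\frac{10519}{23427} - -3100} = \frac{1}{\frac{10519}{23427} + 3100} = \frac{1}{\frac{72634219}{23427}} = \frac{23427}{72634219}$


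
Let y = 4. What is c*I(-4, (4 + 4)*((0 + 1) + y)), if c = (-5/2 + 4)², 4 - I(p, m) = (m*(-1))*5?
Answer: 459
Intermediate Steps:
I(p, m) = 4 + 5*m (I(p, m) = 4 - m*(-1)*5 = 4 - (-m)*5 = 4 - (-5)*m = 4 + 5*m)
c = 9/4 (c = (-5*½ + 4)² = (-5/2 + 4)² = (3/2)² = 9/4 ≈ 2.2500)
c*I(-4, (4 + 4)*((0 + 1) + y)) = 9*(4 + 5*((4 + 4)*((0 + 1) + 4)))/4 = 9*(4 + 5*(8*(1 + 4)))/4 = 9*(4 + 5*(8*5))/4 = 9*(4 + 5*40)/4 = 9*(4 + 200)/4 = (9/4)*204 = 459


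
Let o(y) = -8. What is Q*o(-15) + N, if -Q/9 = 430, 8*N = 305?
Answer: 247985/8 ≈ 30998.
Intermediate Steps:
N = 305/8 (N = (⅛)*305 = 305/8 ≈ 38.125)
Q = -3870 (Q = -9*430 = -3870)
Q*o(-15) + N = -3870*(-8) + 305/8 = 30960 + 305/8 = 247985/8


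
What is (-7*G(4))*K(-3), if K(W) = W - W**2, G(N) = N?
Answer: 336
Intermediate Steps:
(-7*G(4))*K(-3) = (-7*4)*(-3*(1 - 1*(-3))) = -(-84)*(1 + 3) = -(-84)*4 = -28*(-12) = 336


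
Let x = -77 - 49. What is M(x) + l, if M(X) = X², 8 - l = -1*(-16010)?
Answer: -126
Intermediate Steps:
l = -16002 (l = 8 - (-1)*(-16010) = 8 - 1*16010 = 8 - 16010 = -16002)
x = -126
M(x) + l = (-126)² - 16002 = 15876 - 16002 = -126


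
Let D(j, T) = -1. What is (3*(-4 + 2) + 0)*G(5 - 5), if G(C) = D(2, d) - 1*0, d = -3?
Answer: 6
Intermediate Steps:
G(C) = -1 (G(C) = -1 - 1*0 = -1 + 0 = -1)
(3*(-4 + 2) + 0)*G(5 - 5) = (3*(-4 + 2) + 0)*(-1) = (3*(-2) + 0)*(-1) = (-6 + 0)*(-1) = -6*(-1) = 6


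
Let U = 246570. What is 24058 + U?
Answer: 270628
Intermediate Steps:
24058 + U = 24058 + 246570 = 270628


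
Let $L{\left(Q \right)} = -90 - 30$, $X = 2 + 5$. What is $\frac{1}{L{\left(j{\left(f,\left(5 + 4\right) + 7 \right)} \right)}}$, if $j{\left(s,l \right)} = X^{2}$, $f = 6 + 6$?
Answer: $- \frac{1}{120} \approx -0.0083333$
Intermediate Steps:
$f = 12$
$X = 7$
$j{\left(s,l \right)} = 49$ ($j{\left(s,l \right)} = 7^{2} = 49$)
$L{\left(Q \right)} = -120$ ($L{\left(Q \right)} = -90 - 30 = -120$)
$\frac{1}{L{\left(j{\left(f,\left(5 + 4\right) + 7 \right)} \right)}} = \frac{1}{-120} = - \frac{1}{120}$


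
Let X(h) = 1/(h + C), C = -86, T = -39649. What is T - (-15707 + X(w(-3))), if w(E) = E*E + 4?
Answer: -1747765/73 ≈ -23942.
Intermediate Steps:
w(E) = 4 + E**2 (w(E) = E**2 + 4 = 4 + E**2)
X(h) = 1/(-86 + h) (X(h) = 1/(h - 86) = 1/(-86 + h))
T - (-15707 + X(w(-3))) = -39649 - (-15707 + 1/(-86 + (4 + (-3)**2))) = -39649 - (-15707 + 1/(-86 + (4 + 9))) = -39649 - (-15707 + 1/(-86 + 13)) = -39649 - (-15707 + 1/(-73)) = -39649 - (-15707 - 1/73) = -39649 - 1*(-1146612/73) = -39649 + 1146612/73 = -1747765/73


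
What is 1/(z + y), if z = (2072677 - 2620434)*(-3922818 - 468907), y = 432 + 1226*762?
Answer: 1/2405599045469 ≈ 4.1570e-13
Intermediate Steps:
y = 934644 (y = 432 + 934212 = 934644)
z = 2405598110825 (z = -547757*(-4391725) = 2405598110825)
1/(z + y) = 1/(2405598110825 + 934644) = 1/2405599045469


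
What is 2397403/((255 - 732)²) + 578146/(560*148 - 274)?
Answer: 164792426726/9397630287 ≈ 17.536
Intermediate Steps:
2397403/((255 - 732)²) + 578146/(560*148 - 274) = 2397403/((-477)²) + 578146/(82880 - 274) = 2397403/227529 + 578146/82606 = 2397403*(1/227529) + 578146*(1/82606) = 2397403/227529 + 289073/41303 = 164792426726/9397630287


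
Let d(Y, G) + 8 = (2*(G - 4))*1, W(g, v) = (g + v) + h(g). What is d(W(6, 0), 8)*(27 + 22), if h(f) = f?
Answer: 0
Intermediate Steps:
W(g, v) = v + 2*g (W(g, v) = (g + v) + g = v + 2*g)
d(Y, G) = -16 + 2*G (d(Y, G) = -8 + (2*(G - 4))*1 = -8 + (2*(-4 + G))*1 = -8 + (-8 + 2*G)*1 = -8 + (-8 + 2*G) = -16 + 2*G)
d(W(6, 0), 8)*(27 + 22) = (-16 + 2*8)*(27 + 22) = (-16 + 16)*49 = 0*49 = 0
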